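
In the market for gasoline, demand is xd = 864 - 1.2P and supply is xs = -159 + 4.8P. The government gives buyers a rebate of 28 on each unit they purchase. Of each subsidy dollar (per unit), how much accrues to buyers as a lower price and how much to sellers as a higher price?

Pre-subsidy: 864 - 1.2P = -159 + 4.8P gives P* = 170.5, x* = 659.4.
With the rebate, buyers effectively pay Pb = Ps − 28, where Ps is the price sellers receive.
Demand in terms of Ps becomes xd = 864 − 1.2(Ps − 28) = 897.6 - 1.2Ps. Setting this equal to supply: 897.6 - 1.2Ps = -159 + 4.8Ps, so Ps = 176.1.
Buyers pay Pb = 176.1 − 28 = 148.1; x' = -159 + 4.8·176.1 = 686.28.
Buyers' price falls by P* − Pb = 170.5 − 148.1 = 22.4; sellers' price rises by Ps − P* = 176.1 − 170.5 = 5.6.

Buyers gain 22.4 per unit; sellers gain 5.6 per unit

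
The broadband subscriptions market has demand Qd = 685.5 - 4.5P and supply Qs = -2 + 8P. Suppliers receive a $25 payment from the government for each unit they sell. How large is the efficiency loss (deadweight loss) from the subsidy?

Deadweight loss = $900

Pre-subsidy: 685.5 - 4.5P = -2 + 8P gives P* = 55, Q* = 438.
With the subsidy, sellers receive Ps = Pb + 25 for each unit, where Pb is the price buyers pay.
Supply in terms of Pb becomes Qs = -2 + 8(Pb + 25) = 198 + 8Pb. Setting this equal to demand: 685.5 - 4.5Pb = 198 + 8Pb, so Pb = 39.
Sellers receive Ps = 39 + 25 = 64; Q' = 685.5 − 4.5·39 = 510.
The subsidy expands output by 510 − 438 = 72 past the efficient level; on those units the gap between marginal cost and willingness to pay runs from 0 up to 25.
DWL = ½ × 25 × 72 = 900.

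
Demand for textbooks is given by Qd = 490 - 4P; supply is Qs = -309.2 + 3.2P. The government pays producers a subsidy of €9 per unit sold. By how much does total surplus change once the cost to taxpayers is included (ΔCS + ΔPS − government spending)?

Pre-subsidy: 490 - 4P = -309.2 + 3.2P gives P* = 111, Q* = 46.
With the subsidy, sellers receive Ps = Pb + 9 for each unit, where Pb is the price buyers pay.
Supply in terms of Pb becomes Qs = -309.2 + 3.2(Pb + 9) = -280.4 + 3.2Pb. Setting this equal to demand: 490 - 4Pb = -280.4 + 3.2Pb, so Pb = 107.
Sellers receive Ps = 107 + 9 = 116; Q' = 490 − 4·107 = 62.
ΔCS = ½(46 + 62)(111 − 107) = 216; ΔPS = ½(46 + 62)(116 − 111) = 270.
Government spending = 9 × 62 = 558.
Net change = 216 + 270 − 558 = -72. The loss equals the DWL triangle ½·9·16.

Net change in total surplus = -€72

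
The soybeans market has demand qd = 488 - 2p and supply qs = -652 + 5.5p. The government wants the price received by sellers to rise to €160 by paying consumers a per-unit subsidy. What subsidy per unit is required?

Required subsidy s = €30 per unit

At a seller price of 160, quantity supplied is -652 + 5.5·160 = 228.
Buyers absorb 228 only when they pay pb with 488 − 2·pb = 228, i.e. pb = 130.
s = ps − pb = 160 − 130 = 30.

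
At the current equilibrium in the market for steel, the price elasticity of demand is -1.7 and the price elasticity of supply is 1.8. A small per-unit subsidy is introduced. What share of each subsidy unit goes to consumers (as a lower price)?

Consumer share = 18/35

For a small subsidy around the equilibrium, the benefit split depends on the relative slopes, which at a point are proportional to the elasticities.
Buyer share = εs/(εs + |εd|) = 1.8/(1.8 + 1.7) = 18/35; seller share = |εd|/(εs + |εd|) = 17/35.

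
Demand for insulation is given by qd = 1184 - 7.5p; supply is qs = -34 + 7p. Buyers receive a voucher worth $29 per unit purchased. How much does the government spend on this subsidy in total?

Government cost = $19111

Pre-subsidy: 1184 - 7.5p = -34 + 7p gives p* = 84, q* = 554.
With the rebate, buyers effectively pay pb = ps − 29, where ps is the price sellers receive.
Demand in terms of ps becomes qd = 1184 − 7.5(ps − 29) = 1401.5 - 7.5ps. Setting this equal to supply: 1401.5 - 7.5ps = -34 + 7ps, so ps = 99.
Buyers pay pb = 99 − 29 = 70; q' = -34 + 7·99 = 659.
Government outlay = subsidy × quantity = 29 × 659 = 19111.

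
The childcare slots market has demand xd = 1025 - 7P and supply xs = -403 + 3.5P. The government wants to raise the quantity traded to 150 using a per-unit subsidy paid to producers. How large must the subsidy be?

Required subsidy s = 33 per unit

At x = 150, invert demand for the buyer price: Pb = (1025 − 150)/7 = 125; invert supply for the seller price: Ps = (150 − (-403))/3.5 = 158.
The subsidy must fill the gap: s = Ps − Pb = 158 − 125 = 33.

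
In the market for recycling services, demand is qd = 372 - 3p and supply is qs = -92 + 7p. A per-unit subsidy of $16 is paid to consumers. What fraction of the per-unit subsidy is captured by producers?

Pre-subsidy: 372 - 3p = -92 + 7p gives p* = 46.4, q* = 232.8.
With the rebate, buyers effectively pay pb = ps − 16, where ps is the price sellers receive.
Demand in terms of ps becomes qd = 372 − 3(ps − 16) = 420 - 3ps. Setting this equal to supply: 420 - 3ps = -92 + 7ps, so ps = 51.2.
Buyers pay pb = 51.2 − 16 = 35.2; q' = -92 + 7·51.2 = 266.4.
Buyers' price falls by p* − pb = 46.4 − 35.2 = 11.2; sellers' price rises by ps − p* = 51.2 − 46.4 = 4.8.
So producers capture 4.8/16 = 0.3 of each unit of subsidy.

Producer share = 0.3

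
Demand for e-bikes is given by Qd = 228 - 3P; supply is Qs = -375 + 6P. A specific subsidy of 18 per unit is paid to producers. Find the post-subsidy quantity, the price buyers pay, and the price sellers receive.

Pre-subsidy: 228 - 3P = -375 + 6P gives P* = 67, Q* = 27.
With the subsidy, sellers receive Ps = Pb + 18 for each unit, where Pb is the price buyers pay.
Supply in terms of Pb becomes Qs = -375 + 6(Pb + 18) = -267 + 6Pb. Setting this equal to demand: 228 - 3Pb = -267 + 6Pb, so Pb = 55.
Sellers receive Ps = 55 + 18 = 73; Q' = 228 − 3·55 = 63.

Q' = 63; buyers pay 55; sellers receive 73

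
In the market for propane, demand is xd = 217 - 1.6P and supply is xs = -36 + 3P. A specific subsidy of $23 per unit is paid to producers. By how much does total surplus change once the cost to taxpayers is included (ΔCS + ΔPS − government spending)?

Pre-subsidy: 217 - 1.6P = -36 + 3P gives P* = 55, x* = 129.
With the subsidy, sellers receive Ps = Pb + 23 for each unit, where Pb is the price buyers pay.
Supply in terms of Pb becomes xs = -36 + 3(Pb + 23) = 33 + 3Pb. Setting this equal to demand: 217 - 1.6Pb = 33 + 3Pb, so Pb = 40.
Sellers receive Ps = 40 + 23 = 63; x' = 217 − 1.6·40 = 153.
ΔCS = ½(129 + 153)(55 − 40) = 2115; ΔPS = ½(129 + 153)(63 − 55) = 1128.
Government spending = 23 × 153 = 3519.
Net change = 2115 + 1128 − 3519 = -276. The loss equals the DWL triangle ½·23·24.

Net change in total surplus = -$276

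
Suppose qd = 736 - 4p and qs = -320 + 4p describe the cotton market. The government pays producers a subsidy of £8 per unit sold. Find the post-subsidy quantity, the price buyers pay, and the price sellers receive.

Pre-subsidy: 736 - 4p = -320 + 4p gives p* = 132, q* = 208.
With the subsidy, sellers receive ps = pb + 8 for each unit, where pb is the price buyers pay.
Supply in terms of pb becomes qs = -320 + 4(pb + 8) = -288 + 4pb. Setting this equal to demand: 736 - 4pb = -288 + 4pb, so pb = 128.
Sellers receive ps = 128 + 8 = 136; q' = 736 − 4·128 = 224.

q' = 224; buyers pay £128; sellers receive £136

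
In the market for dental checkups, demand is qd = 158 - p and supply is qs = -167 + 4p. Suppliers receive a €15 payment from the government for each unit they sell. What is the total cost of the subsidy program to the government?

Pre-subsidy: 158 - p = -167 + 4p gives p* = 65, q* = 93.
With the subsidy, sellers receive ps = pb + 15 for each unit, where pb is the price buyers pay.
Supply in terms of pb becomes qs = -167 + 4(pb + 15) = -107 + 4pb. Setting this equal to demand: 158 - pb = -107 + 4pb, so pb = 53.
Sellers receive ps = 53 + 15 = 68; q' = 158 − 1·53 = 105.
Government outlay = subsidy × quantity = 15 × 105 = 1575.

Government cost = €1575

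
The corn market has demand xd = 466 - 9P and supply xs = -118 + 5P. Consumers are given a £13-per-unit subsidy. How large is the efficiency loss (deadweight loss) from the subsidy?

Deadweight loss = 7605/28

Pre-subsidy: 466 - 9P = -118 + 5P gives P* = 292/7, x* = 634/7.
With the rebate, buyers effectively pay Pb = Ps − 13, where Ps is the price sellers receive.
Demand in terms of Ps becomes xd = 466 − 9(Ps − 13) = 583 - 9Ps. Setting this equal to supply: 583 - 9Ps = -118 + 5Ps, so Ps = 701/14.
Buyers pay Pb = 701/14 − 13 = 519/14; x' = -118 + 5·(701/14) = 1853/14.
The subsidy expands output by 1853/14 − 634/7 = 585/14 past the efficient level; on those units the gap between marginal cost and willingness to pay runs from 0 up to 13.
DWL = ½ × 13 × 585/14 = 7605/28.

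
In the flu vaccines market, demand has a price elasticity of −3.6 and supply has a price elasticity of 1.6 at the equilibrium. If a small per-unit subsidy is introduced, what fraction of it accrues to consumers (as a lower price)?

Consumer share = 4/13

For a small subsidy around the equilibrium, the benefit split depends on the relative slopes, which at a point are proportional to the elasticities.
Buyer share = εs/(εs + |εd|) = 1.6/(1.6 + 3.6) = 4/13; seller share = |εd|/(εs + |εd|) = 9/13.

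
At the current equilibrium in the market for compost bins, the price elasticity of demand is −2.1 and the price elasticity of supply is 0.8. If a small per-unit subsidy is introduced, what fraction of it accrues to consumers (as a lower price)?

Consumer share = 8/29

For a small subsidy around the equilibrium, the benefit split depends on the relative slopes, which at a point are proportional to the elasticities.
Buyer share = εs/(εs + |εd|) = 0.8/(0.8 + 2.1) = 8/29; seller share = |εd|/(εs + |εd|) = 21/29.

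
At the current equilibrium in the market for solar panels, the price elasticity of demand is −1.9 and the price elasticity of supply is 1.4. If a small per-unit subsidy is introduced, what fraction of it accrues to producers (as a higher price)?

For a small subsidy around the equilibrium, the benefit split depends on the relative slopes, which at a point are proportional to the elasticities.
Buyer share = εs/(εs + |εd|) = 1.4/(1.4 + 1.9) = 14/33; seller share = |εd|/(εs + |εd|) = 19/33.
So producers capture 19/33 of the subsidy.

Producer share = 19/33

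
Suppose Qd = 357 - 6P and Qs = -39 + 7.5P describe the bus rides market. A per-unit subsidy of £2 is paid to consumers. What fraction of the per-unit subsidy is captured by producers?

Producer share = 4/9

Pre-subsidy: 357 - 6P = -39 + 7.5P gives P* = 88/3, Q* = 181.
With the rebate, buyers effectively pay Pb = Ps − 2, where Ps is the price sellers receive.
Demand in terms of Ps becomes Qd = 357 − 6(Ps − 2) = 369 - 6Ps. Setting this equal to supply: 369 - 6Ps = -39 + 7.5Ps, so Ps = 272/9.
Buyers pay Pb = 272/9 − 2 = 254/9; Q' = -39 + 7.5·(272/9) = 563/3.
Buyers' price falls by P* − Pb = 88/3 − 254/9 = 10/9; sellers' price rises by Ps − P* = 272/9 − 88/3 = 8/9.
So producers capture (8/9)/2 = 4/9 of each unit of subsidy.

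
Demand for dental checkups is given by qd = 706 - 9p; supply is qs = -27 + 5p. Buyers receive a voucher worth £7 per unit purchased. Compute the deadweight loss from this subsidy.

Pre-subsidy: 706 - 9p = -27 + 5p gives p* = 733/14, q* = 3287/14.
With the rebate, buyers effectively pay pb = ps − 7, where ps is the price sellers receive.
Demand in terms of ps becomes qd = 706 − 9(ps − 7) = 769 - 9ps. Setting this equal to supply: 769 - 9ps = -27 + 5ps, so ps = 398/7.
Buyers pay pb = 398/7 − 7 = 349/7; q' = -27 + 5·(398/7) = 1801/7.
The subsidy expands output by 1801/7 − 3287/14 = 22.5 past the efficient level; on those units the gap between marginal cost and willingness to pay runs from 0 up to 7.
DWL = ½ × 7 × 22.5 = 78.75.

Deadweight loss = £78.75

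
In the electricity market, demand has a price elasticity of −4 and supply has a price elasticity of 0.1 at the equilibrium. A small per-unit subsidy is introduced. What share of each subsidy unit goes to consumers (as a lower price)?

Consumer share = 1/41

For a small subsidy around the equilibrium, the benefit split depends on the relative slopes, which at a point are proportional to the elasticities.
Buyer share = εs/(εs + |εd|) = 0.1/(0.1 + 4) = 1/41; seller share = |εd|/(εs + |εd|) = 40/41.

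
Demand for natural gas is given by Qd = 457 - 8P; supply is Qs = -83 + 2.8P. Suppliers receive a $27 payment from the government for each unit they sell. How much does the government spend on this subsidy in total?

Pre-subsidy: 457 - 8P = -83 + 2.8P gives P* = 50, Q* = 57.
With the subsidy, sellers receive Ps = Pb + 27 for each unit, where Pb is the price buyers pay.
Supply in terms of Pb becomes Qs = -83 + 2.8(Pb + 27) = -7.4 + 2.8Pb. Setting this equal to demand: 457 - 8Pb = -7.4 + 2.8Pb, so Pb = 43.
Sellers receive Ps = 43 + 27 = 70; Q' = 457 − 8·43 = 113.
Government outlay = subsidy × quantity = 27 × 113 = 3051.

Government cost = $3051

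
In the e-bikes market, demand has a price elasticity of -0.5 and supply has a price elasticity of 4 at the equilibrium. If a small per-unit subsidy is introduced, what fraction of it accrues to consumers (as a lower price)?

Consumer share = 8/9

For a small subsidy around the equilibrium, the benefit split depends on the relative slopes, which at a point are proportional to the elasticities.
Buyer share = εs/(εs + |εd|) = 4/(4 + 0.5) = 8/9; seller share = |εd|/(εs + |εd|) = 1/9.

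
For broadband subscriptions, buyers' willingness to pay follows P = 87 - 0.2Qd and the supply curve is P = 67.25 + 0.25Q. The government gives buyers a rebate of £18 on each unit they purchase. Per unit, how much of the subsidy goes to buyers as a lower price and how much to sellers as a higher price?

Buyers gain £8 per unit; sellers gain £10 per unit

Pre-subsidy: 87 - 0.2Q = 67.25 + 0.25Q gives Q* = 395/9 and P* = 704/9.
With the rebate, buyers effectively pay Pb = Ps − 18, where Ps is the price sellers receive.
On the curves, Pb = 87 - 0.2Q and Ps = 67.25 + 0.25Q; the wedge Ps − Pb = 18 gives 67.25 + 0.25Q − (87 - 0.2Q) = 18, so Q' = 755/9.
Then Pb = 87 − 0.2·(755/9) = 632/9 and Ps = 67.25 + 0.25·(755/9) = 794/9.
Buyers' price falls by P* − Pb = 704/9 − 632/9 = 8; sellers' price rises by Ps − P* = 794/9 − 704/9 = 10.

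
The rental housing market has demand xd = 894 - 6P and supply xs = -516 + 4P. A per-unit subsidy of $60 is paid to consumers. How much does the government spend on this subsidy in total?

Pre-subsidy: 894 - 6P = -516 + 4P gives P* = 141, x* = 48.
With the rebate, buyers effectively pay Pb = Ps − 60, where Ps is the price sellers receive.
Demand in terms of Ps becomes xd = 894 − 6(Ps − 60) = 1254 - 6Ps. Setting this equal to supply: 1254 - 6Ps = -516 + 4Ps, so Ps = 177.
Buyers pay Pb = 177 − 60 = 117; x' = -516 + 4·177 = 192.
Government outlay = subsidy × quantity = 60 × 192 = 11520.

Government cost = $11520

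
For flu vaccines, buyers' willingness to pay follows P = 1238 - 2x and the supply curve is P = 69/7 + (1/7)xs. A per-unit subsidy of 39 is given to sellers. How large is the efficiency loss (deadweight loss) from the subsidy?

Pre-subsidy: 1238 - 2x = 69/7 + (1/7)x gives x* = 8597/15 and P* = 1376/15.
With the subsidy, sellers receive Ps = Pb + 39 for each unit, where Pb is the price buyers pay.
On the curves, Pb = 1238 - 2x and Ps = 69/7 + (1/7)x; the wedge Ps − Pb = 39 gives 69/7 + (1/7)x − (1238 - 2x) = 39, so x' = 1774/3.
Then Pb = 1238 − 2·(1774/3) = 166/3 and Ps = 69/7 + (1/7)·(1774/3) = 283/3.
The subsidy expands output by 1774/3 − 8597/15 = 18.2 past the efficient level; on those units the gap between marginal cost and willingness to pay runs from 0 up to 39.
DWL = ½ × 39 × 18.2 = 354.9.

Deadweight loss = 354.9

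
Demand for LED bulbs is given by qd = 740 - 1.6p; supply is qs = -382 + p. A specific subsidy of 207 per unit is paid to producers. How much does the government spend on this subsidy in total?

Pre-subsidy: 740 - 1.6p = -382 + p gives p* = 5610/13, q* = 644/13.
With the subsidy, sellers receive ps = pb + 207 for each unit, where pb is the price buyers pay.
Supply in terms of pb becomes qs = -382 + 1(pb + 207) = -175 + pb. Setting this equal to demand: 740 - 1.6pb = -175 + pb, so pb = 4575/13.
Sellers receive ps = 4575/13 + 207 = 7266/13; q' = 740 − 1.6·(4575/13) = 2300/13.
Government outlay = subsidy × quantity = 207 × 2300/13 = 476100/13.

Government cost = 476100/13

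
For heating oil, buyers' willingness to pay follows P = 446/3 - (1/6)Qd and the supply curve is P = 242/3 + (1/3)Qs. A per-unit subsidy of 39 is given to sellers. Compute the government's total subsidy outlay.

Government cost = 8346

Pre-subsidy: 446/3 - (1/6)Q = 242/3 + (1/3)Q gives Q* = 136 and P* = 126.
With the subsidy, sellers receive Ps = Pb + 39 for each unit, where Pb is the price buyers pay.
On the curves, Pb = 446/3 - (1/6)Q and Ps = 242/3 + (1/3)Q; the wedge Ps − Pb = 39 gives 242/3 + (1/3)Q − (446/3 - (1/6)Q) = 39, so Q' = 214.
Then Pb = 446/3 − (1/6)·214 = 113 and Ps = 242/3 + (1/3)·214 = 152.
Government outlay = subsidy × quantity = 39 × 214 = 8346.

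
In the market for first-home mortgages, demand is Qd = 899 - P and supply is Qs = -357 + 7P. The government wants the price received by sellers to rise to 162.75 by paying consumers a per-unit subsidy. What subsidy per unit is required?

Required subsidy s = 46 per unit

At a seller price of 162.75, quantity supplied is -357 + 7·162.75 = 782.25.
Buyers absorb 782.25 only when they pay Pb with 899 − 1·Pb = 782.25, i.e. Pb = 116.75.
s = Ps − Pb = 162.75 − 116.75 = 46.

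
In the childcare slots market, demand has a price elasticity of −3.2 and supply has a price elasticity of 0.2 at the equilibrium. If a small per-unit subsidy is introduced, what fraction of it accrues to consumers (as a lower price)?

For a small subsidy around the equilibrium, the benefit split depends on the relative slopes, which at a point are proportional to the elasticities.
Buyer share = εs/(εs + |εd|) = 0.2/(0.2 + 3.2) = 1/17; seller share = |εd|/(εs + |εd|) = 16/17.

Consumer share = 1/17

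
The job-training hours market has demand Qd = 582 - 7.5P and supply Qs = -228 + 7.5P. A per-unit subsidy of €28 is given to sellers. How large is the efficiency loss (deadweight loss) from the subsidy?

Deadweight loss = €1470

Pre-subsidy: 582 - 7.5P = -228 + 7.5P gives P* = 54, Q* = 177.
With the subsidy, sellers receive Ps = Pb + 28 for each unit, where Pb is the price buyers pay.
Supply in terms of Pb becomes Qs = -228 + 7.5(Pb + 28) = -18 + 7.5Pb. Setting this equal to demand: 582 - 7.5Pb = -18 + 7.5Pb, so Pb = 40.
Sellers receive Ps = 40 + 28 = 68; Q' = 582 − 7.5·40 = 282.
The subsidy expands output by 282 − 177 = 105 past the efficient level; on those units the gap between marginal cost and willingness to pay runs from 0 up to 28.
DWL = ½ × 28 × 105 = 1470.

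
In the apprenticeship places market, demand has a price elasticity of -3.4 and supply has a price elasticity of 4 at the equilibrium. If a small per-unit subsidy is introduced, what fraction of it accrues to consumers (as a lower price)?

For a small subsidy around the equilibrium, the benefit split depends on the relative slopes, which at a point are proportional to the elasticities.
Buyer share = εs/(εs + |εd|) = 4/(4 + 3.4) = 20/37; seller share = |εd|/(εs + |εd|) = 17/37.

Consumer share = 20/37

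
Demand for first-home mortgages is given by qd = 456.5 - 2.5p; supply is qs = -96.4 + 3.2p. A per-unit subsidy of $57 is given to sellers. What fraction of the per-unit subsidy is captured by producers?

Producer share = 25/57

Pre-subsidy: 456.5 - 2.5p = -96.4 + 3.2p gives p* = 97, q* = 214.
With the subsidy, sellers receive ps = pb + 57 for each unit, where pb is the price buyers pay.
Supply in terms of pb becomes qs = -96.4 + 3.2(pb + 57) = 86 + 3.2pb. Setting this equal to demand: 456.5 - 2.5pb = 86 + 3.2pb, so pb = 65.
Sellers receive ps = 65 + 57 = 122; q' = 456.5 − 2.5·65 = 294.
Buyers' price falls by p* − pb = 97 − 65 = 32; sellers' price rises by ps − p* = 122 − 97 = 25.
So producers capture 25/57 = 25/57 of each unit of subsidy.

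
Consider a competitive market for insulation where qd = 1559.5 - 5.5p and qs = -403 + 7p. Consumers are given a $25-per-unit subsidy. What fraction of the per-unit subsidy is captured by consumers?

Pre-subsidy: 1559.5 - 5.5p = -403 + 7p gives p* = 157, q* = 696.
With the rebate, buyers effectively pay pb = ps − 25, where ps is the price sellers receive.
Demand in terms of ps becomes qd = 1559.5 − 5.5(ps − 25) = 1697 - 5.5ps. Setting this equal to supply: 1697 - 5.5ps = -403 + 7ps, so ps = 168.
Buyers pay pb = 168 − 25 = 143; q' = -403 + 7·168 = 773.
Buyers' price falls by p* − pb = 157 − 143 = 14; sellers' price rises by ps − p* = 168 − 157 = 11.
So consumers capture 14/25 = 0.56 of each unit of subsidy.

Consumer share = 0.56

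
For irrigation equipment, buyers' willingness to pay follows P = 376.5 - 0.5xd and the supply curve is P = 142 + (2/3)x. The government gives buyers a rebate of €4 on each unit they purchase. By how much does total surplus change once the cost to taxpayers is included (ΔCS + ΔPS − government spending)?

Pre-subsidy: 376.5 - 0.5x = 142 + (2/3)x gives x* = 201 and P* = 276.
With the rebate, buyers effectively pay Pb = Ps − 4, where Ps is the price sellers receive.
On the curves, Pb = 376.5 - 0.5x and Ps = 142 + (2/3)x; the wedge Ps − Pb = 4 gives 142 + (2/3)x − (376.5 - 0.5x) = 4, so x' = 1431/7.
Then Pb = 376.5 − 0.5·(1431/7) = 1920/7 and Ps = 142 + (2/3)·(1431/7) = 1948/7.
ΔCS = ½(201 + 1431/7)(276 − 1920/7) = 17028/49; ΔPS = ½(201 + 1431/7)(1948/7 − 276) = 22704/49.
Government spending = 4 × 1431/7 = 5724/7.
Net change = 17028/49 + 22704/49 − 5724/7 = -48/7. The loss equals the DWL triangle ½·4·24/7.

Net change in total surplus = -48/7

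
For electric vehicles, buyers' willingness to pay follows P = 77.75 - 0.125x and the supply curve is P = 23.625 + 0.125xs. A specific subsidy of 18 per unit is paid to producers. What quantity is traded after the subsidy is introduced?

x' = 288.5

Pre-subsidy: 77.75 - 0.125x = 23.625 + 0.125x gives x* = 216.5 and P* = 50.6875.
With the subsidy, sellers receive Ps = Pb + 18 for each unit, where Pb is the price buyers pay.
On the curves, Pb = 77.75 - 0.125x and Ps = 23.625 + 0.125x; the wedge Ps − Pb = 18 gives 23.625 + 0.125x − (77.75 - 0.125x) = 18, so x' = 288.5.
Then Pb = 77.75 − 0.125·288.5 = 41.6875 and Ps = 23.625 + 0.125·288.5 = 59.6875.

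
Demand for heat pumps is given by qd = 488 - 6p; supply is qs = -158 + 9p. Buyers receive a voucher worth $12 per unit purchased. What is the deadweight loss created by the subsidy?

Pre-subsidy: 488 - 6p = -158 + 9p gives p* = 646/15, q* = 229.6.
With the rebate, buyers effectively pay pb = ps − 12, where ps is the price sellers receive.
Demand in terms of ps becomes qd = 488 − 6(ps − 12) = 560 - 6ps. Setting this equal to supply: 560 - 6ps = -158 + 9ps, so ps = 718/15.
Buyers pay pb = 718/15 − 12 = 538/15; q' = -158 + 9·(718/15) = 272.8.
The subsidy expands output by 272.8 − 229.6 = 43.2 past the efficient level; on those units the gap between marginal cost and willingness to pay runs from 0 up to 12.
DWL = ½ × 12 × 43.2 = 259.2.

Deadweight loss = $259.2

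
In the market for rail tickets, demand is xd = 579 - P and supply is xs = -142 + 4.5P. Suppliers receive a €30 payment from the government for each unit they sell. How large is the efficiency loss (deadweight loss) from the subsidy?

Deadweight loss = 4050/11

Pre-subsidy: 579 - P = -142 + 4.5P gives P* = 1442/11, x* = 4927/11.
With the subsidy, sellers receive Ps = Pb + 30 for each unit, where Pb is the price buyers pay.
Supply in terms of Pb becomes xs = -142 + 4.5(Pb + 30) = -7 + 4.5Pb. Setting this equal to demand: 579 - Pb = -7 + 4.5Pb, so Pb = 1172/11.
Sellers receive Ps = 1172/11 + 30 = 1502/11; x' = 579 − 1·(1172/11) = 5197/11.
The subsidy expands output by 5197/11 − 4927/11 = 270/11 past the efficient level; on those units the gap between marginal cost and willingness to pay runs from 0 up to 30.
DWL = ½ × 30 × 270/11 = 4050/11.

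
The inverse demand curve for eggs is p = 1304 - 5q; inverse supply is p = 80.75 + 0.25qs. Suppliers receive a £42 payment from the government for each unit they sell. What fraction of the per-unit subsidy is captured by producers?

Producer share = 1/21

Pre-subsidy: 1304 - 5q = 80.75 + 0.25q gives q* = 233 and p* = 139.
With the subsidy, sellers receive ps = pb + 42 for each unit, where pb is the price buyers pay.
On the curves, pb = 1304 - 5q and ps = 80.75 + 0.25q; the wedge ps − pb = 42 gives 80.75 + 0.25q − (1304 - 5q) = 42, so q' = 241.
Then pb = 1304 − 5·241 = 99 and ps = 80.75 + 0.25·241 = 141.
Buyers' price falls by p* − pb = 139 − 99 = 40; sellers' price rises by ps − p* = 141 − 139 = 2.
So producers capture 2/42 = 1/21 of each unit of subsidy.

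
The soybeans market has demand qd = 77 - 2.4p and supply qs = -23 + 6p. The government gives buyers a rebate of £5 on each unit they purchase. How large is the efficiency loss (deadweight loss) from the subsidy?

Pre-subsidy: 77 - 2.4p = -23 + 6p gives p* = 250/21, q* = 339/7.
With the rebate, buyers effectively pay pb = ps − 5, where ps is the price sellers receive.
Demand in terms of ps becomes qd = 77 − 2.4(ps − 5) = 89 - 2.4ps. Setting this equal to supply: 89 - 2.4ps = -23 + 6ps, so ps = 40/3.
Buyers pay pb = 40/3 − 5 = 25/3; q' = -23 + 6·(40/3) = 57.
The subsidy expands output by 57 − 339/7 = 60/7 past the efficient level; on those units the gap between marginal cost and willingness to pay runs from 0 up to 5.
DWL = ½ × 5 × 60/7 = 150/7.

Deadweight loss = 150/7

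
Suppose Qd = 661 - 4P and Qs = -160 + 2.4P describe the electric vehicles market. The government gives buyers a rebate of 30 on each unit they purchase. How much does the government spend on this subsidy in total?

Pre-subsidy: 661 - 4P = -160 + 2.4P gives P* = 128.28125, Q* = 147.875.
With the rebate, buyers effectively pay Pb = Ps − 30, where Ps is the price sellers receive.
Demand in terms of Ps becomes Qd = 661 − 4(Ps − 30) = 781 - 4Ps. Setting this equal to supply: 781 - 4Ps = -160 + 2.4Ps, so Ps = 147.03125.
Buyers pay Pb = 147.03125 − 30 = 117.03125; Q' = -160 + 2.4·147.03125 = 192.875.
Government outlay = subsidy × quantity = 30 × 192.875 = 5786.25.

Government cost = 5786.25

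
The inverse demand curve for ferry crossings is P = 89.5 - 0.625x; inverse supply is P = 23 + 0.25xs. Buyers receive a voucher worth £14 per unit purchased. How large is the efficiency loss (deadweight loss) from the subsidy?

Pre-subsidy: 89.5 - 0.625x = 23 + 0.25x gives x* = 76 and P* = 42.
With the rebate, buyers effectively pay Pb = Ps − 14, where Ps is the price sellers receive.
On the curves, Pb = 89.5 - 0.625x and Ps = 23 + 0.25x; the wedge Ps − Pb = 14 gives 23 + 0.25x − (89.5 - 0.625x) = 14, so x' = 92.
Then Pb = 89.5 − 0.625·92 = 32 and Ps = 23 + 0.25·92 = 46.
The subsidy expands output by 92 − 76 = 16 past the efficient level; on those units the gap between marginal cost and willingness to pay runs from 0 up to 14.
DWL = ½ × 14 × 16 = 112.

Deadweight loss = £112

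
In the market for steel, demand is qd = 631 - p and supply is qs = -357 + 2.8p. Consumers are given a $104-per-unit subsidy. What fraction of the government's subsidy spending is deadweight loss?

DWL / government spending = 104/1215

Pre-subsidy: 631 - p = -357 + 2.8p gives p* = 260, q* = 371.
With the rebate, buyers effectively pay pb = ps − 104, where ps is the price sellers receive.
Demand in terms of ps becomes qd = 631 − 1(ps − 104) = 735 - ps. Setting this equal to supply: 735 - ps = -357 + 2.8ps, so ps = 5460/19.
Buyers pay pb = 5460/19 − 104 = 3484/19; q' = -357 + 2.8·(5460/19) = 8505/19.
ΔCS = ½(371 + 8505/19)(260 − 3484/19) = 11323312/361; ΔPS = ½(371 + 8505/19)(5460/19 − 260) = 4044040/361.
Government spending = 104 × 8505/19 = 884520/19.
DWL = ½ × 104 × (8505/19 − 371) = 75712/19; fraction = (75712/19) / (884520/19) = 104/1215.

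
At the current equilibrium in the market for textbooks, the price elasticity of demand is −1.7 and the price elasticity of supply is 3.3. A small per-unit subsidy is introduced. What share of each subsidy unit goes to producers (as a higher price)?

For a small subsidy around the equilibrium, the benefit split depends on the relative slopes, which at a point are proportional to the elasticities.
Buyer share = εs/(εs + |εd|) = 3.3/(3.3 + 1.7) = 0.66; seller share = |εd|/(εs + |εd|) = 0.34.
So producers capture 0.34 of the subsidy.

Producer share = 0.34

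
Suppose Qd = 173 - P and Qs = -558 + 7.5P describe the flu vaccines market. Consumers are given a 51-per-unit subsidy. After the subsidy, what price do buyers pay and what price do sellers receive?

Buyers pay 41; sellers receive 92

Pre-subsidy: 173 - P = -558 + 7.5P gives P* = 86, Q* = 87.
With the rebate, buyers effectively pay Pb = Ps − 51, where Ps is the price sellers receive.
Demand in terms of Ps becomes Qd = 173 − 1(Ps − 51) = 224 - Ps. Setting this equal to supply: 224 - Ps = -558 + 7.5Ps, so Ps = 92.
Buyers pay Pb = 92 − 51 = 41; Q' = -558 + 7.5·92 = 132.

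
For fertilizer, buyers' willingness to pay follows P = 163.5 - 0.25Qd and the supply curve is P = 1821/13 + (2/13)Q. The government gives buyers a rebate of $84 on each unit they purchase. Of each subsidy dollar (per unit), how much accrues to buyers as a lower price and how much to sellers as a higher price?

Buyers gain $52 per unit; sellers gain $32 per unit

Pre-subsidy: 163.5 - 0.25Q = 1821/13 + (2/13)Q gives Q* = 58 and P* = 149.
With the rebate, buyers effectively pay Pb = Ps − 84, where Ps is the price sellers receive.
On the curves, Pb = 163.5 - 0.25Q and Ps = 1821/13 + (2/13)Q; the wedge Ps − Pb = 84 gives 1821/13 + (2/13)Q − (163.5 - 0.25Q) = 84, so Q' = 266.
Then Pb = 163.5 − 0.25·266 = 97 and Ps = 1821/13 + (2/13)·266 = 181.
Buyers' price falls by P* − Pb = 149 − 97 = 52; sellers' price rises by Ps − P* = 181 − 149 = 32.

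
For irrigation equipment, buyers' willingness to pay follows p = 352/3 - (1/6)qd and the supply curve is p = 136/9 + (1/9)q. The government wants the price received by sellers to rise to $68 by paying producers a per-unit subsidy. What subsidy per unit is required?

At a seller price of 68, quantity supplied is -136 + 9·68 = 476.
Buyers absorb 476 only when they pay pb = 352/3 − (1/6)·476 = 38.
s = ps − pb = 68 − 38 = 30.

Required subsidy s = $30 per unit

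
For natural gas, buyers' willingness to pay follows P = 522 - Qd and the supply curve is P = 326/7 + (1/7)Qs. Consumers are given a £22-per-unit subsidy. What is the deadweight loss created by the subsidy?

Pre-subsidy: 522 - Q = 326/7 + (1/7)Q gives Q* = 416 and P* = 106.
With the rebate, buyers effectively pay Pb = Ps − 22, where Ps is the price sellers receive.
On the curves, Pb = 522 - Q and Ps = 326/7 + (1/7)Q; the wedge Ps − Pb = 22 gives 326/7 + (1/7)Q − (522 - Q) = 22, so Q' = 435.25.
Then Pb = 522 − 1·435.25 = 86.75 and Ps = 326/7 + (1/7)·435.25 = 108.75.
The subsidy expands output by 435.25 − 416 = 19.25 past the efficient level; on those units the gap between marginal cost and willingness to pay runs from 0 up to 22.
DWL = ½ × 22 × 19.25 = 211.75.

Deadweight loss = £211.75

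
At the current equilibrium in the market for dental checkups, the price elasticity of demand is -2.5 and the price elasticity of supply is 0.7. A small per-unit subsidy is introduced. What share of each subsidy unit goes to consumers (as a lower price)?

Consumer share = 0.21875

For a small subsidy around the equilibrium, the benefit split depends on the relative slopes, which at a point are proportional to the elasticities.
Buyer share = εs/(εs + |εd|) = 0.7/(0.7 + 2.5) = 0.21875; seller share = |εd|/(εs + |εd|) = 0.78125.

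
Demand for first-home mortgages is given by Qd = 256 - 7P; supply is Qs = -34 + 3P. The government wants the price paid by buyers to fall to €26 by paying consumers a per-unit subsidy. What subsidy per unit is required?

Required subsidy s = €10 per unit

At a buyer price of 26, quantity demanded is 256 − 7·26 = 74.
Sellers supply 74 only when they receive Ps with -34 + 3·Ps = 74, i.e. Ps = 36.
s = Ps − Pb = 36 − 26 = 10.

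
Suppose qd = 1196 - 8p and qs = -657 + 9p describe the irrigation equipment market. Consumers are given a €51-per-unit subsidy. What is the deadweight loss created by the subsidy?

Deadweight loss = €5508

Pre-subsidy: 1196 - 8p = -657 + 9p gives p* = 109, q* = 324.
With the rebate, buyers effectively pay pb = ps − 51, where ps is the price sellers receive.
Demand in terms of ps becomes qd = 1196 − 8(ps − 51) = 1604 - 8ps. Setting this equal to supply: 1604 - 8ps = -657 + 9ps, so ps = 133.
Buyers pay pb = 133 − 51 = 82; q' = -657 + 9·133 = 540.
The subsidy expands output by 540 − 324 = 216 past the efficient level; on those units the gap between marginal cost and willingness to pay runs from 0 up to 51.
DWL = ½ × 51 × 216 = 5508.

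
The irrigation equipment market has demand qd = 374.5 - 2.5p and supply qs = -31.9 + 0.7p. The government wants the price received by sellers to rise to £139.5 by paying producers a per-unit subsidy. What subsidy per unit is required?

At a seller price of 139.5, quantity supplied is -31.9 + 0.7·139.5 = 65.75.
Buyers absorb 65.75 only when they pay pb with 374.5 − 2.5·pb = 65.75, i.e. pb = 123.5.
s = ps − pb = 139.5 − 123.5 = 16.

Required subsidy s = £16 per unit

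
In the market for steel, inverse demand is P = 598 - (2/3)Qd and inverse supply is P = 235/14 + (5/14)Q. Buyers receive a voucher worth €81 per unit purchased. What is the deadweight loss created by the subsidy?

Pre-subsidy: 598 - (2/3)Q = 235/14 + (5/14)Q gives Q* = 24411/43 and P* = 9440/43.
With the rebate, buyers effectively pay Pb = Ps − 81, where Ps is the price sellers receive.
On the curves, Pb = 598 - (2/3)Q and Ps = 235/14 + (5/14)Q; the wedge Ps − Pb = 81 gives 235/14 + (5/14)Q − (598 - (2/3)Q) = 81, so Q' = 27813/43.
Then Pb = 598 − (2/3)·(27813/43) = 7172/43 and Ps = 235/14 + (5/14)·(27813/43) = 10655/43.
The subsidy expands output by 27813/43 − 24411/43 = 3402/43 past the efficient level; on those units the gap between marginal cost and willingness to pay runs from 0 up to 81.
DWL = ½ × 81 × 3402/43 = 137781/43.

Deadweight loss = 137781/43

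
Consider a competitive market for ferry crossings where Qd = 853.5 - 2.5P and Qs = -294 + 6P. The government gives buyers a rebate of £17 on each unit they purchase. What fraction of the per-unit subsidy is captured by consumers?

Consumer share = 12/17

Pre-subsidy: 853.5 - 2.5P = -294 + 6P gives P* = 135, Q* = 516.
With the rebate, buyers effectively pay Pb = Ps − 17, where Ps is the price sellers receive.
Demand in terms of Ps becomes Qd = 853.5 − 2.5(Ps − 17) = 896 - 2.5Ps. Setting this equal to supply: 896 - 2.5Ps = -294 + 6Ps, so Ps = 140.
Buyers pay Pb = 140 − 17 = 123; Q' = -294 + 6·140 = 546.
Buyers' price falls by P* − Pb = 135 − 123 = 12; sellers' price rises by Ps − P* = 140 − 135 = 5.
So consumers capture 12/17 = 12/17 of each unit of subsidy.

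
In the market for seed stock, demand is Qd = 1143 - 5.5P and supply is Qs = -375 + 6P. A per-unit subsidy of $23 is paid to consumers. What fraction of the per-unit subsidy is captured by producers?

Pre-subsidy: 1143 - 5.5P = -375 + 6P gives P* = 132, Q* = 417.
With the rebate, buyers effectively pay Pb = Ps − 23, where Ps is the price sellers receive.
Demand in terms of Ps becomes Qd = 1143 − 5.5(Ps − 23) = 1269.5 - 5.5Ps. Setting this equal to supply: 1269.5 - 5.5Ps = -375 + 6Ps, so Ps = 143.
Buyers pay Pb = 143 − 23 = 120; Q' = -375 + 6·143 = 483.
Buyers' price falls by P* − Pb = 132 − 120 = 12; sellers' price rises by Ps − P* = 143 − 132 = 11.
So producers capture 11/23 = 11/23 of each unit of subsidy.

Producer share = 11/23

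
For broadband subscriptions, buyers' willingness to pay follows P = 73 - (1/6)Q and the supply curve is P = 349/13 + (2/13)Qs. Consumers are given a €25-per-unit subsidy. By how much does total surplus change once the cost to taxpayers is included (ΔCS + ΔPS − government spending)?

Pre-subsidy: 73 - (1/6)Q = 349/13 + (2/13)Q gives Q* = 144 and P* = 49.
With the rebate, buyers effectively pay Pb = Ps − 25, where Ps is the price sellers receive.
On the curves, Pb = 73 - (1/6)Q and Ps = 349/13 + (2/13)Q; the wedge Ps − Pb = 25 gives 349/13 + (2/13)Q − (73 - (1/6)Q) = 25, so Q' = 222.
Then Pb = 73 − (1/6)·222 = 36 and Ps = 349/13 + (2/13)·222 = 61.
ΔCS = ½(144 + 222)(49 − 36) = 2379; ΔPS = ½(144 + 222)(61 − 49) = 2196.
Government spending = 25 × 222 = 5550.
Net change = 2379 + 2196 − 5550 = -975. The loss equals the DWL triangle ½·25·78.

Net change in total surplus = -€975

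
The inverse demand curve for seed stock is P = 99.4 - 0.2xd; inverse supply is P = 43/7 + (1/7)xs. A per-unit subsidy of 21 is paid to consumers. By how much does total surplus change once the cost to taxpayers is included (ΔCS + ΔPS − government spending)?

Net change in total surplus = -643.125

Pre-subsidy: 99.4 - 0.2x = 43/7 + (1/7)x gives x* = 272 and P* = 45.
With the rebate, buyers effectively pay Pb = Ps − 21, where Ps is the price sellers receive.
On the curves, Pb = 99.4 - 0.2x and Ps = 43/7 + (1/7)x; the wedge Ps − Pb = 21 gives 43/7 + (1/7)x − (99.4 - 0.2x) = 21, so x' = 333.25.
Then Pb = 99.4 − 0.2·333.25 = 32.75 and Ps = 43/7 + (1/7)·333.25 = 53.75.
ΔCS = ½(272 + 333.25)(45 − 32.75) = 3707.15625; ΔPS = ½(272 + 333.25)(53.75 − 45) = 2647.96875.
Government spending = 21 × 333.25 = 6998.25.
Net change = 3707.15625 + 2647.96875 − 6998.25 = -643.125. The loss equals the DWL triangle ½·21·61.25.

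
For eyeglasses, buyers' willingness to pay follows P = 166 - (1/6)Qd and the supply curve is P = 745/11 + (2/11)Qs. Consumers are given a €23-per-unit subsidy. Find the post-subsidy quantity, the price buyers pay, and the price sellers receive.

Q' = 348; buyers pay €108; sellers receive €131

Pre-subsidy: 166 - (1/6)Q = 745/11 + (2/11)Q gives Q* = 282 and P* = 119.
With the rebate, buyers effectively pay Pb = Ps − 23, where Ps is the price sellers receive.
On the curves, Pb = 166 - (1/6)Q and Ps = 745/11 + (2/11)Q; the wedge Ps − Pb = 23 gives 745/11 + (2/11)Q − (166 - (1/6)Q) = 23, so Q' = 348.
Then Pb = 166 − (1/6)·348 = 108 and Ps = 745/11 + (2/11)·348 = 131.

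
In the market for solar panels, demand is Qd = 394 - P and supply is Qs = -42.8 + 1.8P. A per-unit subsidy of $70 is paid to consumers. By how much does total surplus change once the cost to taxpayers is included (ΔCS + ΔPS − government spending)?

Net change in total surplus = -$1575

Pre-subsidy: 394 - P = -42.8 + 1.8P gives P* = 156, Q* = 238.
With the rebate, buyers effectively pay Pb = Ps − 70, where Ps is the price sellers receive.
Demand in terms of Ps becomes Qd = 394 − 1(Ps − 70) = 464 - Ps. Setting this equal to supply: 464 - Ps = -42.8 + 1.8Ps, so Ps = 181.
Buyers pay Pb = 181 − 70 = 111; Q' = -42.8 + 1.8·181 = 283.
ΔCS = ½(238 + 283)(156 − 111) = 11722.5; ΔPS = ½(238 + 283)(181 − 156) = 6512.5.
Government spending = 70 × 283 = 19810.
Net change = 11722.5 + 6512.5 − 19810 = -1575. The loss equals the DWL triangle ½·70·45.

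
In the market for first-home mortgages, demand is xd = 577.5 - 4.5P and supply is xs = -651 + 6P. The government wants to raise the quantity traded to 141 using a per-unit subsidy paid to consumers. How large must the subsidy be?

At x = 141, invert demand for the buyer price: Pb = (577.5 − 141)/4.5 = 97; invert supply for the seller price: Ps = (141 − (-651))/6 = 132.
The subsidy must fill the gap: s = Ps − Pb = 132 − 97 = 35.

Required subsidy s = 35 per unit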